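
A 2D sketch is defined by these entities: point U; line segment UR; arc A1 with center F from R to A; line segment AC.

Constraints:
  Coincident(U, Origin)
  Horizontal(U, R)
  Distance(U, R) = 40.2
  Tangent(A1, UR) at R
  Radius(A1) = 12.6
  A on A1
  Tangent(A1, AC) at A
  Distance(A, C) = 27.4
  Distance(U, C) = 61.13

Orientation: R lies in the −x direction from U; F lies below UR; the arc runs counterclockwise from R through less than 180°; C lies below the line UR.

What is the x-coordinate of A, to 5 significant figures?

-52.208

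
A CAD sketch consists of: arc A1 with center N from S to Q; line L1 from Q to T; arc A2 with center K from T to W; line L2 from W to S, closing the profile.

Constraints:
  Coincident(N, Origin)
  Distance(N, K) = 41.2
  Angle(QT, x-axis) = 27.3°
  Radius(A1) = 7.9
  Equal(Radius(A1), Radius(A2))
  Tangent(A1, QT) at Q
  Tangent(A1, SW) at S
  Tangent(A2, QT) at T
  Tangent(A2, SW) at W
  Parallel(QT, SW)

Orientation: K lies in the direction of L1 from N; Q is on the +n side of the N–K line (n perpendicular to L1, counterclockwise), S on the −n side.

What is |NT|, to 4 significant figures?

41.95

The slot axis is L1's direction at 27.3°, so u = (cos 27.3°, sin 27.3°) = (0.8886, 0.4586) and n = (−sin 27.3°, cos 27.3°) = (-0.4586, 0.8886). N is at the origin and K lies 41.2 along u from N, so K = 41.2·u = (36.61, 18.90). Tangency of A1 to both parallel lines with radius 7.9 puts Q and S at N ± 7.9·n: Q = (-3.623, 7.020), S = (3.623, -7.020). Equal radii place T and W the same way about K: T = K + 7.9·n = (32.99, 25.92), W = K − 7.9·n = (40.23, 11.88). Then |NT| = |T − N| = 41.95.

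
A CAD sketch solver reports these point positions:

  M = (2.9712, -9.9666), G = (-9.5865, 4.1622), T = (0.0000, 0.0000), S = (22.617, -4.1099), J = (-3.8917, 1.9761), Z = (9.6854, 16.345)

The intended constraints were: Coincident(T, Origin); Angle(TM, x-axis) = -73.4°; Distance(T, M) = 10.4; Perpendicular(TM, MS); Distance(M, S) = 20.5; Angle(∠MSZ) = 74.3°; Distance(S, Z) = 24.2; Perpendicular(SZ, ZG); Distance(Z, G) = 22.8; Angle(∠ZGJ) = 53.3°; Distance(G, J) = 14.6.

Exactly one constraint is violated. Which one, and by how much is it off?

Distance(G, J) = 14.6 — off by 8.50.

T = (0.00, 0.00) ✓; TM at -73.40° ✓; |TM| = 10.40 ✓; ∠(TM, MS) = 90.00° ✓; |MS| = 20.50 ✓; ∠MSZ = 74.30° ✓; |SZ| = 24.20 ✓; ∠(SZ, ZG) = 90.00° ✓; |ZG| = 22.80 ✓; ∠ZGJ = 53.30° ✓; |GJ| = 6.100 ✗.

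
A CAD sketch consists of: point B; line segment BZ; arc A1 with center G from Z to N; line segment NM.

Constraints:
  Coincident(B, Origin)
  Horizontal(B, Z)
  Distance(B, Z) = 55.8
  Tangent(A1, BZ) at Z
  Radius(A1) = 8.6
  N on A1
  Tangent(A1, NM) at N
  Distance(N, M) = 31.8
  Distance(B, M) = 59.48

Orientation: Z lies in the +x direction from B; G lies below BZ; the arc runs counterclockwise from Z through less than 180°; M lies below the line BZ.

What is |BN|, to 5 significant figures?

47.880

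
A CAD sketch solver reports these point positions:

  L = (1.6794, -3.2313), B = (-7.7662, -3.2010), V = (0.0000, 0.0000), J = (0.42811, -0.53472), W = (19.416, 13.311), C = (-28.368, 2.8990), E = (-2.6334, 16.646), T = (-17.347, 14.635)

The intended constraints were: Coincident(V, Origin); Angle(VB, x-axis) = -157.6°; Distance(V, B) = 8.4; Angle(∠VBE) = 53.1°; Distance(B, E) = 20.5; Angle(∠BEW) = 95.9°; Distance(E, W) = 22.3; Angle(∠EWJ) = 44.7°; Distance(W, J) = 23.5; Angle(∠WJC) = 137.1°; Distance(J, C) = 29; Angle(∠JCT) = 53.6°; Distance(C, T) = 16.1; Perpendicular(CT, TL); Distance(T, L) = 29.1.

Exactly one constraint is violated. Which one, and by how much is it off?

Distance(T, L) = 29.1 — off by 3.00.

V = (0.00, 0.00) ✓; VB at -157.6° ✓; |VB| = 8.400 ✓; ∠VBE = 53.10° ✓; |BE| = 20.50 ✓; ∠BEW = 95.90° ✓; |EW| = 22.30 ✓; ∠EWJ = 44.70° ✓; |WJ| = 23.50 ✓; ∠WJC = 137.1° ✓; |JC| = 29.00 ✓; ∠JCT = 53.60° ✓; |CT| = 16.10 ✓; ∠(CT, TL) = 90.00° ✓; |TL| = 26.10 ✗.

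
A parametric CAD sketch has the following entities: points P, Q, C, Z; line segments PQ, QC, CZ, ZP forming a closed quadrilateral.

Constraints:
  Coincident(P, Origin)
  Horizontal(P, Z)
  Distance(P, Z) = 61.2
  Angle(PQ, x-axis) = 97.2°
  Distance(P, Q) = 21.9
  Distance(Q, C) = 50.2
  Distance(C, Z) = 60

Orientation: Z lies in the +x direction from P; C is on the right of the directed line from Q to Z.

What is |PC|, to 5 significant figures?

28.443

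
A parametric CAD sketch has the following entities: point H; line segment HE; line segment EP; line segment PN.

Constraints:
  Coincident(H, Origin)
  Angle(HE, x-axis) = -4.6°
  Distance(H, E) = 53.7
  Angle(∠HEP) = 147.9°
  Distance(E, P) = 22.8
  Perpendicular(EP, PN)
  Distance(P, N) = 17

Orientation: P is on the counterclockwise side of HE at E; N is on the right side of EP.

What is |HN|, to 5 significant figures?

82.080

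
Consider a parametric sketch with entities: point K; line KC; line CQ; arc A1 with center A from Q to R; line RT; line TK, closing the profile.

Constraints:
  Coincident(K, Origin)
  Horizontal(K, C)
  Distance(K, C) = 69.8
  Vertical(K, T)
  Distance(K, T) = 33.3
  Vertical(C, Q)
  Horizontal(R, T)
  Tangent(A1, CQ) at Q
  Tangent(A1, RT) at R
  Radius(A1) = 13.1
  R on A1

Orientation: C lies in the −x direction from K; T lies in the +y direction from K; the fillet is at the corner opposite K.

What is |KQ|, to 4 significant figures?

72.66

K is at the origin; K and C share the same y with |KC| = 69.8 and C on the −x side, so C = (-69.80, 0.000). K and T share the same x with |KT| = 33.3 and T on the +y side, so T = (0.000, 33.30). The virtual corner opposite K is at (-69.80, 33.30). A1 meets CQ tangentially, so AQ is at right angles to CQ and the tangent condition forces AR to be normal to RT, with radius 13.1, so the center A sits 13.1 in from both sides at A = (-56.70, 20.20). That places the tangent points at Q = (-69.80, 20.20) on CQ and R = (-56.70, 33.30) on RT. Then |KQ| = |Q − K| = 72.66.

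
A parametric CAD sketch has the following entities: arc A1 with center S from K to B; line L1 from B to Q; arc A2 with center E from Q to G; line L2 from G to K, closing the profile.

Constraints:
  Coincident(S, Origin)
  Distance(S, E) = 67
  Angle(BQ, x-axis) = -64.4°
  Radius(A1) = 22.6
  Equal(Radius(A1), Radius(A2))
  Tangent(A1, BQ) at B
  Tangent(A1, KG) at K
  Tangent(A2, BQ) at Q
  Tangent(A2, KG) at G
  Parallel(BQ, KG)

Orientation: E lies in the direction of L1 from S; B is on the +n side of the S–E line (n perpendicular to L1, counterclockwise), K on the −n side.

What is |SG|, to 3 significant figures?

70.7

The slot axis is L1's direction at -64.4°, so u = (cos -64.4°, sin -64.4°) = (0.432, -0.902) and n = (−sin -64.4°, cos -64.4°) = (0.902, 0.432). S is at the origin and E lies 67.0 along u from S, so E = 67.0·u = (28.9, -60.4). Tangency of A1 to both parallel lines with radius 22.6 puts B and K at S ± 22.6·n: B = (20.4, 9.77), K = (-20.4, -9.77). Equal radii place Q and G the same way about E: Q = E + 22.6·n = (49.3, -50.7), G = E − 22.6·n = (8.57, -70.2). Then |SG| = |G − S| = 70.7.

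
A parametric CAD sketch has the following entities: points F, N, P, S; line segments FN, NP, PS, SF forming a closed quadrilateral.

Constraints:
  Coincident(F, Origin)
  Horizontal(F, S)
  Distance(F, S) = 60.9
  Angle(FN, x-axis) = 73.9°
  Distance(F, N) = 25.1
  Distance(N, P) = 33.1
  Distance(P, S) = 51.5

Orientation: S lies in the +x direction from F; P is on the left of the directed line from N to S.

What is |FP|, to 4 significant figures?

55.15

Checks: |NP| = 33.10 ✓; |PS| = 51.50 ✓.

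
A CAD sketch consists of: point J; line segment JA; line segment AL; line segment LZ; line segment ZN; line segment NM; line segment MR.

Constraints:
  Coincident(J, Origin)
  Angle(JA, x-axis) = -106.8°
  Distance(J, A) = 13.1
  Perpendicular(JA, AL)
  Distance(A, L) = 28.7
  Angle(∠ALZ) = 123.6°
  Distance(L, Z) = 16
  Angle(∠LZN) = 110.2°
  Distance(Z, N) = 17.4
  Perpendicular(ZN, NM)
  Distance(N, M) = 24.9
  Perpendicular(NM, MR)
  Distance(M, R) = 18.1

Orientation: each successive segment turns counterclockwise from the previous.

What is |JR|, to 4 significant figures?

23.36

J is at the origin; JA runs at -106.8° with length 13.1, so A = (-3.786, -12.54). The perpendicularity gives AL at right angles to JA, so AL runs at -16.80°; with |AL| = 28.7, L = (23.69, -20.84). ∠ALZ = 123.6° gives LZ at 39.60° from the x-axis; with |LZ| = 16.0, Z = (36.02, -10.64). ∠LZN = 110.2° gives ZN at 109.4° from the x-axis; with |ZN| = 17.4, N = (30.24, 5.775). The perpendicularity gives NM at right angles to ZN, so NM runs at -160.6°; with |NM| = 24.9, M = (6.751, -2.496). NM ⟂ MR, so MR runs at -70.60°; with |MR| = 18.1, R = (12.76, -19.57). Then |JR| = |R − J| = 23.36.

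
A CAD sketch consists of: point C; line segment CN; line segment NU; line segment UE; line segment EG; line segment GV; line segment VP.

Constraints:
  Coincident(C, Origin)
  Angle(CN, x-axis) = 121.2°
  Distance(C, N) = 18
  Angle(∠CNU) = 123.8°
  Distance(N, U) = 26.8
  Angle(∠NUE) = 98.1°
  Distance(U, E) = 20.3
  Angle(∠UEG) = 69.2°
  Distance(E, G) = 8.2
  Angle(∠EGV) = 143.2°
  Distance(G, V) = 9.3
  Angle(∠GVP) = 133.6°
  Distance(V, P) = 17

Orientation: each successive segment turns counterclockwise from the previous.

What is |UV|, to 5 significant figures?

15.841

∠UEG = 69.2° gives EG at 10.100° from the x-axis; with |EG| = 8.2, G = (-31.793, -1.8967). ∠EGV = 143.2° gives GV at 46.900° from the x-axis; with |GV| = 9.3, V = (-25.439, 4.8938). Then |UV| = |V − U| = 15.841.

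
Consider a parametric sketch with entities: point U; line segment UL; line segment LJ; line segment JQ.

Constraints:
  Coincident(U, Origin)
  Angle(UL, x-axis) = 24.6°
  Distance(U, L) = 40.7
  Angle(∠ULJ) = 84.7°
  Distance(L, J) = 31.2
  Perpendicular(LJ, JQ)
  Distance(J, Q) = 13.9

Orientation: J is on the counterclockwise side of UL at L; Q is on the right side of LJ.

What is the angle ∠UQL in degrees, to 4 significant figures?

39.23°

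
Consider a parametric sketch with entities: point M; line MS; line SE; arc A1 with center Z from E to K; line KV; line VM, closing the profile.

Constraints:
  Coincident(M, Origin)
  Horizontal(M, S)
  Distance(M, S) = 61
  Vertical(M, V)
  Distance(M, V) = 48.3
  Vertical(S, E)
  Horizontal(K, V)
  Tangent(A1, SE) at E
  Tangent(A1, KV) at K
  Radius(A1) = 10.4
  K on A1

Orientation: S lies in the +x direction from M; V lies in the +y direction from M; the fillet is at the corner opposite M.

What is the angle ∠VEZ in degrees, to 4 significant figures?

9.675°

M is at the origin; M and S share the same y with |MS| = 61.0 and S on the +x side, so S = (61.00, 0.000). M and V share the same x with |MV| = 48.3 and V on the +y side, so V = (0.000, 48.30). The virtual corner opposite M is at (61.00, 48.30). The tangent condition forces ZE to be normal to SE and tangency of A1 to KV means the radius ZK is perpendicular to KV, with radius 10.4, so the center Z sits 10.4 in from both sides at Z = (50.60, 37.90). That places the tangent points at E = (61.00, 37.90) on SE and K = (50.60, 48.30) on KV. Then cos ∠VEZ = EV·EZ / (|EV||EZ|), giving 9.675°.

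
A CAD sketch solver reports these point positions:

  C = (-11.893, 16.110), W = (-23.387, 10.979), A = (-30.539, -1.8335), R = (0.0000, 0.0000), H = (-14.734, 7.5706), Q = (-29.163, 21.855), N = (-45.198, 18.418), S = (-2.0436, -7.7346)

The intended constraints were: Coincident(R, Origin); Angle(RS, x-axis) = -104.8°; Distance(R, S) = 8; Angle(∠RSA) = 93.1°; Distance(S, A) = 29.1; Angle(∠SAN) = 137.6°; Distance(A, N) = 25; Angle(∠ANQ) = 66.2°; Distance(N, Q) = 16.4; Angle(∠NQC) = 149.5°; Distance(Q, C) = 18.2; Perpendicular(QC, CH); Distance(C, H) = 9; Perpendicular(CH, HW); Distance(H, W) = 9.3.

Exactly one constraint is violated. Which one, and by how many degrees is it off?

Perpendicular(CH, HW) — off by 3.10°.

R = (0.00, 0.00) ✓; RS at -104.8° ✓; |RS| = 8.000 ✓; ∠RSA = 93.10° ✓; |SA| = 29.10 ✓; ∠SAN = 137.6° ✓; |AN| = 25.00 ✓; ∠ANQ = 66.20° ✓; |NQ| = 16.40 ✓; ∠NQC = 149.5° ✓; |QC| = 18.20 ✓; ∠(QC, CH) = 90.00° ✓; |CH| = 9.000 ✓; ∠(CH, HW) = 93.10° ✗; |HW| = 9.300 ✓.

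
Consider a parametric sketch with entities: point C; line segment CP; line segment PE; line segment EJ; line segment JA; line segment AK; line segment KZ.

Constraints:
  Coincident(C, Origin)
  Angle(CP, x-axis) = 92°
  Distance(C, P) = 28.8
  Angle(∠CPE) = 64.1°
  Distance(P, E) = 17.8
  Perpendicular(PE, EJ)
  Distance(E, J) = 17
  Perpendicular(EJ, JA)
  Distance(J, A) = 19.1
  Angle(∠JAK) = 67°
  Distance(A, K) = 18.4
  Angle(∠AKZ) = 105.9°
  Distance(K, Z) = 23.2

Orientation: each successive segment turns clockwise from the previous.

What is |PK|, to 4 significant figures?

5.890

C is at the origin; CP runs at 92.0° with length 28.8, so P = (-1.005, 28.78). ∠CPE = 64.1° gives PE at -23.90° from the x-axis; with |PE| = 17.8, E = (15.27, 21.57). PE is perpendicular to EJ, so EJ runs at -113.9°; with |EJ| = 17.0, J = (8.381, 6.029). The perpendicularity gives JA at right angles to EJ, so JA runs at 156.1°; with |JA| = 19.1, A = (-9.081, 13.77). ∠JAK = 67.0° gives AK at 43.10° from the x-axis; with |AK| = 18.4, K = (4.354, 26.34). Then |PK| = |K − P| = 5.890.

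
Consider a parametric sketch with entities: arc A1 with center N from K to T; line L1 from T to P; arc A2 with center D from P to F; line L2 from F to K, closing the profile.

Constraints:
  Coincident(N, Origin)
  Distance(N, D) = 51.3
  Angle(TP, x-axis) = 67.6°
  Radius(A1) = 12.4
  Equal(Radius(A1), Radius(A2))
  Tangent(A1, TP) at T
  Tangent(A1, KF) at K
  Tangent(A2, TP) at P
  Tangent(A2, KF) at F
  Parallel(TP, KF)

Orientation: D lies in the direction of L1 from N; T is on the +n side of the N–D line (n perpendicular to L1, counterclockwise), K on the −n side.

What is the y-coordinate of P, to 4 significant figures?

52.15

The slot axis is L1's direction at 67.6°, so u = (cos 67.6°, sin 67.6°) = (0.3811, 0.9245) and n = (−sin 67.6°, cos 67.6°) = (-0.9245, 0.3811). N is at the origin and D lies 51.3 along u from N, so D = 51.3·u = (19.55, 47.43). Tangency of A1 to both parallel lines with radius 12.4 puts T and K at N ± 12.4·n: T = (-11.46, 4.725), K = (11.46, -4.725). Equal radii place P and F the same way about D: P = D + 12.4·n = (8.085, 52.15), F = D − 12.4·n = (31.01, 42.70). So P.y = 52.15.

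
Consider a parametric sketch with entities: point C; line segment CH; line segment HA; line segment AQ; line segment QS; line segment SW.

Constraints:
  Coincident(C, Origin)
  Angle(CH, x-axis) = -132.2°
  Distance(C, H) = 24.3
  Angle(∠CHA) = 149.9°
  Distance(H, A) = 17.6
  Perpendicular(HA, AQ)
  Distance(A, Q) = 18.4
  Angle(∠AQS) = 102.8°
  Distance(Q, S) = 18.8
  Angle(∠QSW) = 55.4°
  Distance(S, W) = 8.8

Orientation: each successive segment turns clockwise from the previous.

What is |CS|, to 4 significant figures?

22.79

C is at the origin; CH runs at -132.2° with length 24.3, so H = (-16.32, -18.00). ∠CHA = 149.9° gives HA at -162.3° from the x-axis; with |HA| = 17.6, A = (-33.09, -23.35). HA is perpendicular to AQ, so AQ runs at 107.7°; with |AQ| = 18.4, Q = (-38.68, -5.824). ∠AQS = 102.8° gives QS at 30.50° from the x-axis; with |QS| = 18.8, S = (-22.49, 3.718). Then |CS| = |S − C| = 22.79.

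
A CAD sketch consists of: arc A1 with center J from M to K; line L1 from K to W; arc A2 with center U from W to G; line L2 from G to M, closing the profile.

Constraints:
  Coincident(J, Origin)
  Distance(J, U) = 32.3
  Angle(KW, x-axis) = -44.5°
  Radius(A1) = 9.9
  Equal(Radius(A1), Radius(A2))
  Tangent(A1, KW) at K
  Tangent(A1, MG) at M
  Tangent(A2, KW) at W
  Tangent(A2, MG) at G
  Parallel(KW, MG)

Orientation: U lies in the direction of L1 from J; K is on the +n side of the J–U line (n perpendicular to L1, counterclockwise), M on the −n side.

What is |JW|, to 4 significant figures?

33.78

The slot axis is L1's direction at -44.5°, so u = (cos -44.5°, sin -44.5°) = (0.7133, -0.7009) and n = (−sin -44.5°, cos -44.5°) = (0.7009, 0.7133). J is at the origin and U lies 32.3 along u from J, so U = 32.3·u = (23.04, -22.64). Tangency of A1 to both parallel lines with radius 9.9 puts K and M at J ± 9.9·n: K = (6.939, 7.061), M = (-6.939, -7.061). Equal radii place W and G the same way about U: W = U + 9.9·n = (29.98, -15.58), G = U − 9.9·n = (16.10, -29.70). Then |JW| = |W − J| = 33.78.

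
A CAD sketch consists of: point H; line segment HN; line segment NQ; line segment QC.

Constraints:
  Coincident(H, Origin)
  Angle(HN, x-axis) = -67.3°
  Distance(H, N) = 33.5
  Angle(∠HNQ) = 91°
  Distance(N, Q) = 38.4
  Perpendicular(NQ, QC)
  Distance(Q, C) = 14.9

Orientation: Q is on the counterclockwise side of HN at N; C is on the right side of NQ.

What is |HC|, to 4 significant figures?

62.14

H is at the origin; HN runs at -67.3° with length 33.5, so N = 33.5·(cos -67.3°, sin -67.3°) = (12.93, -30.91). ∠HNQ = 91.0°, so NQ runs at -67.3° + (180° − 91.0°) = 21.70° from the x-axis; with |NQ| = 38.4, Q = N + 38.4·(cos 21.70°, sin 21.70°) = (48.61, -16.71). The perpendicularity gives QC at right angles to NQ; with |QC| = 14.9 on the right of NQ, C = Q + 14.9·(0.3697, -0.9291) = (54.12, -30.55). Then |HC| = |C − H| = 62.14.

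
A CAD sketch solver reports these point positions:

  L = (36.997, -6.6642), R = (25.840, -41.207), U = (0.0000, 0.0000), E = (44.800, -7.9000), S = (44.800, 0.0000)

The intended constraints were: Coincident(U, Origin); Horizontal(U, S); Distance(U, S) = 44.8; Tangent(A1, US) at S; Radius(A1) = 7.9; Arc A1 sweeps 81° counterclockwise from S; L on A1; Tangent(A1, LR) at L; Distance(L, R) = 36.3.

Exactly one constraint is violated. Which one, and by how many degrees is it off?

Tangent(A1, LR) at L — off by 8.90°.

U = (0.00, 0.00) ✓; U.y = 0.00, S.y = 0.00 ✓; |US| = 44.80 ✓; ∠(ES, SU) = 90.00° ✓; |ES| = 7.900 ✓; bearing(E→L) − bearing(E→S) = 81.00° ✓; |EL| = 7.900 ✓; ∠(EL, LR) = 98.90° ✗; |LR| = 36.30 ✓.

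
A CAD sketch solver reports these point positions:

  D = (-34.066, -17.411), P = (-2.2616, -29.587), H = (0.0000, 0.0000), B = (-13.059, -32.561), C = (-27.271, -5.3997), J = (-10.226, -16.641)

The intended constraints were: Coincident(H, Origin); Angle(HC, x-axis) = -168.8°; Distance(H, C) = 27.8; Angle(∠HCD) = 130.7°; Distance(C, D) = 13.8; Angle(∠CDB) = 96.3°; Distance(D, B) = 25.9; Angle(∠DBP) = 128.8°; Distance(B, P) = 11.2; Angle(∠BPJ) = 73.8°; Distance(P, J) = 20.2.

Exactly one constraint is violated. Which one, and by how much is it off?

Distance(P, J) = 20.2 — off by 5.00.

H = (0.00, 0.00) ✓; HC at -168.8° ✓; |HC| = 27.80 ✓; ∠HCD = 130.7° ✓; |CD| = 13.80 ✓; ∠CDB = 96.30° ✓; |DB| = 25.90 ✓; ∠DBP = 128.8° ✓; |BP| = 11.20 ✓; ∠BPJ = 73.80° ✓; |PJ| = 15.20 ✗.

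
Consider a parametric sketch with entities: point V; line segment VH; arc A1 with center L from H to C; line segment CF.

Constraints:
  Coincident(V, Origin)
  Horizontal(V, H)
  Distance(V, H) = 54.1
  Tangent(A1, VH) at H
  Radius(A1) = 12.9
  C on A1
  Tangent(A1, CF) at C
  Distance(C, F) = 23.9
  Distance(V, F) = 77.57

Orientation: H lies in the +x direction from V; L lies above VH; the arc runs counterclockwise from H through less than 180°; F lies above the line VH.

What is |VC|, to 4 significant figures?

68.00

V is at the origin; VH is horizontal with |VH| = 54.1 and H on the +x side, so H = (54.10, 0.000). A1 meets VH tangentially, so LH is at right angles to VH, so L = H + (0, 12.9) = (54.10, 12.90). Since LC ⟂ CF (tangency), |LF| = √(12.9² + 23.9²) = 27.16 regardless of where C sits on A1. So F lies on both circle(V, 77.57) and circle(L, 27.16); the above-VH intersection is F = (68.87, 35.69). C is the foot of the tangent from F: C = (66.96, 11.87).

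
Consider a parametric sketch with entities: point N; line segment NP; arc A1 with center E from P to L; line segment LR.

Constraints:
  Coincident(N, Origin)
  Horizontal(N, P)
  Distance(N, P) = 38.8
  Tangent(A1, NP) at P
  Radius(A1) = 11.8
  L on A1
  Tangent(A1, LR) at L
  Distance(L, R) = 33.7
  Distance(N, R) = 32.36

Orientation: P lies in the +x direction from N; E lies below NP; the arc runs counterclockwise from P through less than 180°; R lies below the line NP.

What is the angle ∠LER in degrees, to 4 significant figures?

70.70°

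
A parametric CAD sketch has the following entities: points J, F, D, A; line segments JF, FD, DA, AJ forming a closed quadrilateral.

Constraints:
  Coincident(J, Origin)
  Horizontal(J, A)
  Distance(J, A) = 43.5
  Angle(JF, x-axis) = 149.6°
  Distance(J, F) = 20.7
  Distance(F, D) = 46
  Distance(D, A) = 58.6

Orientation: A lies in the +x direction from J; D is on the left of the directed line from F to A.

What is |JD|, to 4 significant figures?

48.50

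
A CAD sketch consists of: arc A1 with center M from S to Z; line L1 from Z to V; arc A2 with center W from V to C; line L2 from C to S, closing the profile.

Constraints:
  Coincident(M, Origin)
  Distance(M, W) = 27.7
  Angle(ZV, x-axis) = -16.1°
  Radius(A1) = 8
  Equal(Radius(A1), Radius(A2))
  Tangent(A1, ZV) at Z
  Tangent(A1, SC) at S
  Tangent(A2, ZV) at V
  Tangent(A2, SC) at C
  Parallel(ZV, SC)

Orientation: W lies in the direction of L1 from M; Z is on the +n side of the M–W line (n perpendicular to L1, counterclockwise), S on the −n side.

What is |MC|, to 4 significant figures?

28.83

The slot axis is L1's direction at -16.1°, so u = (cos -16.1°, sin -16.1°) = (0.9608, -0.2773) and n = (−sin -16.1°, cos -16.1°) = (0.2773, 0.9608). M is at the origin and W lies 27.7 along u from M, so W = 27.7·u = (26.61, -7.682). Tangency of A1 to both parallel lines with radius 8.0 puts Z and S at M ± 8.0·n: Z = (2.219, 7.686), S = (-2.219, -7.686). Equal radii place V and C the same way about W: V = W + 8.0·n = (28.83, 0.004617), C = W − 8.0·n = (24.40, -15.37). Then |MC| = |C − M| = 28.83.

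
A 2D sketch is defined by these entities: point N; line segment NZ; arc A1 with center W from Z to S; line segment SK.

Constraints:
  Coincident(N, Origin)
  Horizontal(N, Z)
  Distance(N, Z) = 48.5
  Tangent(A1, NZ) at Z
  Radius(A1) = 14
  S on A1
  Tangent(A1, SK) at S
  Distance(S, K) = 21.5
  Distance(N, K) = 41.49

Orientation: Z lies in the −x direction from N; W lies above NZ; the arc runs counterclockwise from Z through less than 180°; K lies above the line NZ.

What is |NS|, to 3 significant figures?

36.5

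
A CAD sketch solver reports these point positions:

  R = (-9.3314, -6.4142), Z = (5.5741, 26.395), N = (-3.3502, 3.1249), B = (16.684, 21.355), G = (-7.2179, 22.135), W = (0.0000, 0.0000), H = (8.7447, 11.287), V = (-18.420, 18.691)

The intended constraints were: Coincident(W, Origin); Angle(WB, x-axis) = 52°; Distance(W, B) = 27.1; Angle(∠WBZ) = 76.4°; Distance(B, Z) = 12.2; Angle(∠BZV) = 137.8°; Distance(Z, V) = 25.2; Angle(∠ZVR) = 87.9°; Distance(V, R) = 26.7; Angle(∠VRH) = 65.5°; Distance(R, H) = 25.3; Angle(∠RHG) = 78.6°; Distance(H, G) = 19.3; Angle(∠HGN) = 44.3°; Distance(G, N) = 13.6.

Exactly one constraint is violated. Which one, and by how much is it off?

Distance(G, N) = 13.6 — off by 5.80.

W = (0.00, 0.00) ✓; WB at 52.00° ✓; |WB| = 27.10 ✓; ∠WBZ = 76.40° ✓; |BZ| = 12.20 ✓; ∠BZV = 137.8° ✓; |ZV| = 25.20 ✓; ∠ZVR = 87.90° ✓; |VR| = 26.70 ✓; ∠VRH = 65.50° ✓; |RH| = 25.30 ✓; ∠RHG = 78.60° ✓; |HG| = 19.30 ✓; ∠HGN = 44.30° ✓; |GN| = 19.40 ✗.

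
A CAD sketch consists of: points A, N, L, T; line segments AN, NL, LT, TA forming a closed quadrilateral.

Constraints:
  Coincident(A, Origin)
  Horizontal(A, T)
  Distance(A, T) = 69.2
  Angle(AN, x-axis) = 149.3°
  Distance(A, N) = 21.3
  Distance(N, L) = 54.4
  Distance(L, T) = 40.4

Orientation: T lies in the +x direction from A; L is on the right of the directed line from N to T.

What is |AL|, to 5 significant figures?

33.245

A is at the origin; AT is horizontal with |AT| = 69.2 and T in +x, so T = (69.2, 0). AN runs at 149.3° with |AN| = 21.3, so N = (-18.315, 10.875). L is determined by |NL| = 54.4 and |LT| = 40.4 together: it lies at the intersection of circle(N, 54.4) and circle(T, 40.4). With |NT| = 88.188, the foot of the radical line on NT is 51.619 from N and the perpendicular offset is √(54.4² − 51.619²) = 17.171. Taking the right-of-NT solution: L = (30.793, -12.531).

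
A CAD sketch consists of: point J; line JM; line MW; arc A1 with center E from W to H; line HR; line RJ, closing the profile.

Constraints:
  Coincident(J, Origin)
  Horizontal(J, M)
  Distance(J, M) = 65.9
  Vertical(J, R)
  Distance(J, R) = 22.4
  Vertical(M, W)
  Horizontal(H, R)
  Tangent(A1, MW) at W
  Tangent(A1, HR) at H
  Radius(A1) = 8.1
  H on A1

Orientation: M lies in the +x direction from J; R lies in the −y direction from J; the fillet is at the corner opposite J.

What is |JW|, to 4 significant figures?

67.43

J is at the origin; J and M share the same y with |JM| = 65.9 and M on the +x side, so M = (65.90, 0.000). JR is vertical with |JR| = 22.4 and R on the −y side, so R = (0.000, -22.40). The virtual corner opposite J is at (65.90, -22.40). Since A1 is tangent to MW there, EW ⟂ MW and A1 meets HR tangentially, so EH is at right angles to HR, with radius 8.1, so the center E sits 8.1 in from both sides at E = (57.80, -14.30). That places the tangent points at W = (65.90, -14.30) on MW and H = (57.80, -22.40) on HR. Then |JW| = |W − J| = 67.43.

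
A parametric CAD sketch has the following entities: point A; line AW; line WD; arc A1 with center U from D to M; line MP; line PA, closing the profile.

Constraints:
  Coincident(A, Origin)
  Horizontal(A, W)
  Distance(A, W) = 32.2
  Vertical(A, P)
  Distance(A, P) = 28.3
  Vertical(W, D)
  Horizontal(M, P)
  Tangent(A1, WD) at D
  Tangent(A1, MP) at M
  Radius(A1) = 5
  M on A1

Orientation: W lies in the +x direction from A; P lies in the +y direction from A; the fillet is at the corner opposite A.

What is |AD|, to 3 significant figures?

39.7

The virtual corner opposite A is at (32.2, 28.3). Since A1 is tangent to WD there, UD ⟂ WD and tangency of A1 to MP means the radius UM is perpendicular to MP, with radius 5.0, so the center U sits 5.0 in from both sides at U = (27.2, 23.3). That places the tangent points at D = (32.2, 23.3) on WD and M = (27.2, 28.3) on MP. Then |AD| = |D − A| = 39.7.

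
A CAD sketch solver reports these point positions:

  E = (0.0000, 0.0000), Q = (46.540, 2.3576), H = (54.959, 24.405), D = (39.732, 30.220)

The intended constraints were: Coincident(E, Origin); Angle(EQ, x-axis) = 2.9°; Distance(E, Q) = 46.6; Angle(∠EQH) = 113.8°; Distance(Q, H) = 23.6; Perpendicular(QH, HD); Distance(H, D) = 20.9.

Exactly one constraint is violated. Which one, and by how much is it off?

Distance(H, D) = 20.9 — off by 4.60.

E = (0.00, 0.00) ✓; EQ at 2.900° ✓; |EQ| = 46.60 ✓; ∠EQH = 113.8° ✓; |QH| = 23.60 ✓; ∠(QH, HD) = 90.00° ✓; |HD| = 16.30 ✗.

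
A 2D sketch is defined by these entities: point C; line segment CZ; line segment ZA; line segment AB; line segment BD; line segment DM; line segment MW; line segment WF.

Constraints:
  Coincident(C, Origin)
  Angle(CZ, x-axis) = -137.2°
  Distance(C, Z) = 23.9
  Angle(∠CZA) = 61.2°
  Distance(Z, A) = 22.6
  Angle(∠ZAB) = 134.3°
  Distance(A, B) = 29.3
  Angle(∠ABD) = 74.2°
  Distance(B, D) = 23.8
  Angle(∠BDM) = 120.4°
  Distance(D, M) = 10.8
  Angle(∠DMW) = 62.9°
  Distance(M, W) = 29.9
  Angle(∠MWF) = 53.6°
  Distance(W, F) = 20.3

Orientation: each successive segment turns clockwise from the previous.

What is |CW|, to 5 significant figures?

28.586

C is at the origin; CZ runs at -137.2° with length 23.9, so Z = (-17.536, -16.239). ∠CZA = 61.2° gives ZA at 104.00° from the x-axis; with |ZA| = 22.6, A = (-23.004, 5.6900). ∠ZAB = 134.3° gives AB at 58.300° from the x-axis; with |AB| = 29.3, B = (-7.6073, 30.619). ∠ABD = 74.2° gives BD at -47.500° from the x-axis; with |BD| = 23.8, D = (8.4718, 13.072). ∠BDM = 120.4° gives DM at -107.10° from the x-axis; with |DM| = 10.8, M = (5.2962, 2.7490). ∠DMW = 62.9° gives MW at 135.80° from the x-axis; with |MW| = 29.9, W = (-16.139, 23.594). Then |CW| = |W − C| = 28.586.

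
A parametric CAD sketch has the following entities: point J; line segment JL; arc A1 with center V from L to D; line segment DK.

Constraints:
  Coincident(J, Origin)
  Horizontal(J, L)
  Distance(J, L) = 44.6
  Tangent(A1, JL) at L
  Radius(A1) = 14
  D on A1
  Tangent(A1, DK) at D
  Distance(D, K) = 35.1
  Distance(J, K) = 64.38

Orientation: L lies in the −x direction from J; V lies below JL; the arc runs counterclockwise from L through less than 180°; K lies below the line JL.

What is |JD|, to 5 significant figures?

60.465

Checks: |JL| = 44.60 ✓; |VD| = 14.00 ✓; ∠(VD, DK) = 90.00° ✓; |DK| = 35.10 ✓; |JK| = 64.38 ✓.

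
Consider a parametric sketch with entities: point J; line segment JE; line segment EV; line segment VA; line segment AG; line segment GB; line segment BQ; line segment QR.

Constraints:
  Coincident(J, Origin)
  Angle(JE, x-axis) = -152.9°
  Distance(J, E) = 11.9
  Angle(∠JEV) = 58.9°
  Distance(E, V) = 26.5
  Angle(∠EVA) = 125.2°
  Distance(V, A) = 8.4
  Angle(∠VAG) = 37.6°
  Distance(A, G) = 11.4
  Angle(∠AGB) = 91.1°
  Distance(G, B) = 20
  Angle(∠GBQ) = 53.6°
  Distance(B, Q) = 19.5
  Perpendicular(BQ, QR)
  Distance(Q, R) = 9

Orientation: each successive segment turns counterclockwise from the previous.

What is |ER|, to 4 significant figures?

31.17

J is at the origin; JE runs at -152.9° with length 11.9, so E = (-10.59, -5.421). ∠JEV = 58.9° gives EV at -31.80° from the x-axis; with |EV| = 26.5, V = (11.93, -19.39). ∠EVA = 125.2° gives VA at 23.00° from the x-axis; with |VA| = 8.4, A = (19.66, -16.10). ∠VAG = 37.6° gives AG at 165.4° from the x-axis; with |AG| = 11.4, G = (8.629, -13.23). ∠AGB = 91.1° gives GB at -105.7° from the x-axis; with |GB| = 20.0, B = (3.217, -32.48). ∠GBQ = 53.6° gives BQ at 20.70° from the x-axis; with |BQ| = 19.5, Q = (21.46, -25.59). BQ ⟂ QR, so QR runs at 110.7°; with |QR| = 9.0, R = (18.28, -17.17). Then |ER| = |R − E| = 31.17.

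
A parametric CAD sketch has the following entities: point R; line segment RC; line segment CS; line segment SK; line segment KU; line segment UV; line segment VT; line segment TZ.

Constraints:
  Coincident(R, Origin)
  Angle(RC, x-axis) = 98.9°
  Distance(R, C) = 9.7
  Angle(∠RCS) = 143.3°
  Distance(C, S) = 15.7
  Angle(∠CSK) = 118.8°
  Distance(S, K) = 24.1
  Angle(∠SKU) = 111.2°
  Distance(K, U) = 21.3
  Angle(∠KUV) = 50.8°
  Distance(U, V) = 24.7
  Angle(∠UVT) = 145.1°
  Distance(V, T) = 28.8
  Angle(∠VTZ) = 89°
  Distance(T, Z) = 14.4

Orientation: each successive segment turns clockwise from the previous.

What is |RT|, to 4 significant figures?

34.23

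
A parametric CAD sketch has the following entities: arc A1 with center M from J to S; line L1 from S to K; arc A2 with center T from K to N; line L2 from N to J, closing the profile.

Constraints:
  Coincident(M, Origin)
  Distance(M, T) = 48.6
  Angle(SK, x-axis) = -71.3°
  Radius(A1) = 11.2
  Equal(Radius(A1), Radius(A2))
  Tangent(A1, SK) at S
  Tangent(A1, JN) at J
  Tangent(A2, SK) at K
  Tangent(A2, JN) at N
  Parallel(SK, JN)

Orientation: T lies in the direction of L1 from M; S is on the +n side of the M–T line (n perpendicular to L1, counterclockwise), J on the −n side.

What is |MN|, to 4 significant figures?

49.87

The slot axis is L1's direction at -71.3°, so u = (cos -71.3°, sin -71.3°) = (0.3206, -0.9472) and n = (−sin -71.3°, cos -71.3°) = (0.9472, 0.3206). M is at the origin and T lies 48.6 along u from M, so T = 48.6·u = (15.58, -46.03). Tangency of A1 to both parallel lines with radius 11.2 puts S and J at M ± 11.2·n: S = (10.61, 3.591), J = (-10.61, -3.591). Equal radii place K and N the same way about T: K = T + 11.2·n = (26.19, -42.44), N = T − 11.2·n = (4.973, -49.63). Then |MN| = |N − M| = 49.87.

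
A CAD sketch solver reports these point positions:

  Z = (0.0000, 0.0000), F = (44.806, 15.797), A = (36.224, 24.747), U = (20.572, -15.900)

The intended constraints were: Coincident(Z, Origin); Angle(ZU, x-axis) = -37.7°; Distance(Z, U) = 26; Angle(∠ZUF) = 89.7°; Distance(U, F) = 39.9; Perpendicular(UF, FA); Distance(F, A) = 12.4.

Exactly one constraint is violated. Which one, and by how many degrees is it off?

Perpendicular(UF, FA) — off by 8.80°.

Z = (0.00, 0.00) ✓; ZU at -37.70° ✓; |ZU| = 26.00 ✓; ∠ZUF = 89.70° ✓; |UF| = 39.90 ✓; ∠(UF, FA) = 81.20° ✗; |FA| = 12.40 ✓.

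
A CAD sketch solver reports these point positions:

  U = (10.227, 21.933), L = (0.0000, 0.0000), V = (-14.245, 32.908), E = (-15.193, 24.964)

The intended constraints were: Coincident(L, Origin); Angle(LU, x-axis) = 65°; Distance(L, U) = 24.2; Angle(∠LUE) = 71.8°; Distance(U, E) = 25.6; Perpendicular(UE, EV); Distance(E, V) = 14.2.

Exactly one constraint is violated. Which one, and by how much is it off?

Distance(E, V) = 14.2 — off by 6.20.

L = (0.00, 0.00) ✓; LU at 65.00° ✓; |LU| = 24.20 ✓; ∠LUE = 71.80° ✓; |UE| = 25.60 ✓; ∠(UE, EV) = 90.01° ✓; |EV| = 8.000 ✗.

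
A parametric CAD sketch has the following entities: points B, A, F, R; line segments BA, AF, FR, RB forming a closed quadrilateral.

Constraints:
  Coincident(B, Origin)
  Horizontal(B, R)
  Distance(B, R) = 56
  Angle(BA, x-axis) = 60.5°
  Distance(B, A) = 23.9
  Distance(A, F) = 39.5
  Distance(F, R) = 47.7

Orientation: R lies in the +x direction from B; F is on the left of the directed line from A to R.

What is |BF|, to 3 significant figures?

62.4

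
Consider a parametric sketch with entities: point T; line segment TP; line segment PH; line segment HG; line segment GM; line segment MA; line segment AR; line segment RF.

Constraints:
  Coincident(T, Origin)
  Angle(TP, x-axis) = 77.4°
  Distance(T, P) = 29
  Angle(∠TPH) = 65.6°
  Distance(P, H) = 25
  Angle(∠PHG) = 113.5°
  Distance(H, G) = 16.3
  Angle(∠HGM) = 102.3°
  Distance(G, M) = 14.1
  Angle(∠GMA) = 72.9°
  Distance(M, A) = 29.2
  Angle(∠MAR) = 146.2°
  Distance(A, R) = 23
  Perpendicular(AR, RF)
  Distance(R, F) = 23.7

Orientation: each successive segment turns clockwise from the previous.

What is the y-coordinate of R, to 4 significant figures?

39.55

T is at the origin; TP runs at 77.4° with length 29.0, so P = (6.326, 28.30). ∠TPH = 65.6° gives PH at -37.00° from the x-axis; with |PH| = 25.0, H = (26.29, 13.26). ∠PHG = 113.5° gives HG at -103.5° from the x-axis; with |HG| = 16.3, G = (22.49, -2.593). ∠HGM = 102.3° gives GM at 178.8° from the x-axis; with |GM| = 14.1, M = (8.390, -2.298). ∠GMA = 72.9° gives MA at 71.70° from the x-axis; with |MA| = 29.2, A = (17.56, 25.43). ∠MAR = 146.2° gives AR at 37.90° from the x-axis; with |AR| = 23.0, R = (35.71, 39.55). So R.y = 39.55.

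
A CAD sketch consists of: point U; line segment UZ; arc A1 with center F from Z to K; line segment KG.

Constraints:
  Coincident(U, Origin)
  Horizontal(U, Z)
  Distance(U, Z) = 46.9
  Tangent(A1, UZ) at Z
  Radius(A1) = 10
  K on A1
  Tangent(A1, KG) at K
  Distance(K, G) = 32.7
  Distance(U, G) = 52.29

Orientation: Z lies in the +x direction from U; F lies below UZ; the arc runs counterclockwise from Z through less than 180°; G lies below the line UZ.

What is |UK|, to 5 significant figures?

37.986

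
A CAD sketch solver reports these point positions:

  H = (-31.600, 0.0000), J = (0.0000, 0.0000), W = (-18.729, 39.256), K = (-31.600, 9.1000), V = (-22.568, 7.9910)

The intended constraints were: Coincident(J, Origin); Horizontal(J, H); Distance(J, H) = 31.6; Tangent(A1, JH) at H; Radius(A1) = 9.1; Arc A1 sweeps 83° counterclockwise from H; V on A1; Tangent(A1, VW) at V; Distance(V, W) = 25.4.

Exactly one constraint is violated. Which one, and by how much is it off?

Distance(V, W) = 25.4 — off by 6.10.

J = (0.00, 0.00) ✓; J.y = 0.00, H.y = 0.00 ✓; |JH| = 31.60 ✓; ∠(KH, HJ) = 90.00° ✓; |KH| = 9.100 ✓; bearing(K→V) − bearing(K→H) = 83.00° ✓; |KV| = 9.100 ✓; ∠(KV, VW) = 90.00° ✓; |VW| = 31.50 ✗.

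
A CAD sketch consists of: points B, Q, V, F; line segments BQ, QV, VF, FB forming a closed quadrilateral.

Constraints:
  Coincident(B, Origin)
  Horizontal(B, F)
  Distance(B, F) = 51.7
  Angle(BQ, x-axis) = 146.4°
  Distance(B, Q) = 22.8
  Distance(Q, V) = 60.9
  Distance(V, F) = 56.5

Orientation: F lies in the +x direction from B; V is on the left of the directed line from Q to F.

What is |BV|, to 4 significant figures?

58.47

Checks: |QV| = 60.90 ✓; |VF| = 56.50 ✓.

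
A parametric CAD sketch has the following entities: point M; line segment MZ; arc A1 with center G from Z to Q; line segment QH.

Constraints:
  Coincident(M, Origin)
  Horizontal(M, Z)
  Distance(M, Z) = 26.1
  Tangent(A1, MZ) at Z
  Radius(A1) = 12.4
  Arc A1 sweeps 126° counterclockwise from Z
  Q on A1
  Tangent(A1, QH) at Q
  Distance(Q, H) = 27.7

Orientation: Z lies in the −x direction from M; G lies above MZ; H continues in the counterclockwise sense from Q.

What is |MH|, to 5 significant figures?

53.092

M is at the origin; MZ is horizontal with |MZ| = 26.1 and Z on the −x side, so Z = (-26.100, 0.0000). Since A1 is tangent to MZ there, GZ ⟂ MZ, so G = Z + (0, 12.4) = (-26.100, 12.400). On A1, Z sits at bearing -90° from G; a 126° counterclockwise sweep puts Q at bearing 36°, so Q = G + 12.4·(cos 36°, sin 36°) = (-16.068, 19.689). Since A1 is tangent to QH there, GQ ⟂ QH, so QH runs along (−sin 36°, cos 36°); with |QH| = 27.7, H = (-32.350, 42.098). Then |MH| = |H − M| = 53.092.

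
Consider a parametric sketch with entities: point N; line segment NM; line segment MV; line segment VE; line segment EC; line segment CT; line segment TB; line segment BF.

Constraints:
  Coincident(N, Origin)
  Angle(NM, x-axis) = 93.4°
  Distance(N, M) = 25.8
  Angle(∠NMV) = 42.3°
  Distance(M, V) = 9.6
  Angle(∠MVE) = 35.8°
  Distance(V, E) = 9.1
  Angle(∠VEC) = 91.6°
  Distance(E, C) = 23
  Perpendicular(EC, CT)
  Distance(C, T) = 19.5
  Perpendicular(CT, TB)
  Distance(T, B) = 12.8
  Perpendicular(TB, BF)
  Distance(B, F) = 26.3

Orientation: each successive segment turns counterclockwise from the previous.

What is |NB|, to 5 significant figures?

32.870

The perpendicularity gives CT at right angles to EC, so CT runs at -166.30°; with |CT| = 19.5, T = (-23.174, 38.412). The perpendicularity gives TB at right angles to CT, so TB runs at -76.300°; with |TB| = 12.8, B = (-20.142, 25.976). Then |NB| = |B − N| = 32.870.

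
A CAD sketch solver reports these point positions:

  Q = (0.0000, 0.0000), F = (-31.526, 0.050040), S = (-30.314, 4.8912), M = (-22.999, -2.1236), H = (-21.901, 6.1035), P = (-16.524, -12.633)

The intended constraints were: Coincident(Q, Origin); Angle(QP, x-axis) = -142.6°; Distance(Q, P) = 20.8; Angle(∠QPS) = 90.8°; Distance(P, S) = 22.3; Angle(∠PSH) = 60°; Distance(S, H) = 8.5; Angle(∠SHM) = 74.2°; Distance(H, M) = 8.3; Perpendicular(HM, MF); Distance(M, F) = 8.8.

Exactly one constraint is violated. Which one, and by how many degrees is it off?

Perpendicular(HM, MF) — off by 6.70°.

Q = (0.00, 0.00) ✓; QP at -142.6° ✓; |QP| = 20.80 ✓; ∠QPS = 90.80° ✓; |PS| = 22.30 ✓; ∠PSH = 60.00° ✓; |SH| = 8.500 ✓; ∠SHM = 74.20° ✓; |HM| = 8.300 ✓; ∠(HM, MF) = 96.70° ✗; |MF| = 8.800 ✓.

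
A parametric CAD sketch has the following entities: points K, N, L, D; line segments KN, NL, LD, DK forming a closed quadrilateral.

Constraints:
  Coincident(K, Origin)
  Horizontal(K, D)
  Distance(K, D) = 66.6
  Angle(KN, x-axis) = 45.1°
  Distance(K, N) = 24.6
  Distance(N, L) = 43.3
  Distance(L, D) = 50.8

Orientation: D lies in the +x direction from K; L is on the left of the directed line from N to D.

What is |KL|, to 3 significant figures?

67.9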